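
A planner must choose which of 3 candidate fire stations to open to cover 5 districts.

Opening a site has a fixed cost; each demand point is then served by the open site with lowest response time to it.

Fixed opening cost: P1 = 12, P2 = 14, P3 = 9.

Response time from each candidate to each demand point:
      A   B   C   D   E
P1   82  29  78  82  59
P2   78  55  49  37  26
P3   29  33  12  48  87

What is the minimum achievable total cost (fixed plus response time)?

160

Open {P2, P3}: assign each demand point to its cheapest open site.
  A→P3 29, B→P3 33, C→P3 12, D→P2 37, E→P2 26
  response time 137, fixed 23 → total 160.
Compare {P1, P2, P3}: response time 133 + fixed 35 = 168.
Compare {P1, P3}: response time 177 + fixed 21 = 198.
Compare {P3}: response time 209 + fixed 9 = 218.
All other subsets cost ≥ 168. Minimum total cost: 160.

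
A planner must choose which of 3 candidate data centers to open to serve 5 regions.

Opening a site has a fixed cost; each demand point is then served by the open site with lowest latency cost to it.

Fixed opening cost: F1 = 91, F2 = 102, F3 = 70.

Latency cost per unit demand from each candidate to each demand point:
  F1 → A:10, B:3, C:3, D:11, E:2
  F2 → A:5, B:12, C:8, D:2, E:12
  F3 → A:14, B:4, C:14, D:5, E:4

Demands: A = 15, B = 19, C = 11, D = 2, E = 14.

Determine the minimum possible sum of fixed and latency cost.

381

Open {F1}: assign each demand point to its cheapest open site.
  A→F1 15×10=150, B→F1 19×3=57, C→F1 11×3=33, D→F1 2×11=22, E→F1 14×2=28
  latency cost 290, fixed 91 → total 381.
Compare {F1, F2}: latency cost 197 + fixed 193 = 390.
Compare {F1, F3}: latency cost 278 + fixed 161 = 439.
Compare {F1, F2, F3}: latency cost 197 + fixed 263 = 460.
All other subsets cost ≥ 390. Minimum total cost: 381.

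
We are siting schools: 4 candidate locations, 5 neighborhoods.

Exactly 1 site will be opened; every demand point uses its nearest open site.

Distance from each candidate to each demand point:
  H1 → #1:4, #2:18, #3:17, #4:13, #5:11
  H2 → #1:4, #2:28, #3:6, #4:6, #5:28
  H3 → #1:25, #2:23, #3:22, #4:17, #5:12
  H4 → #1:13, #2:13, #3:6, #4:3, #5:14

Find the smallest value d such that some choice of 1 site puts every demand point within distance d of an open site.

14

Open {H4}.
  Farthest demand point is #5 at distance 14 (to H4); all others are ≤ 14.
With {H1} the worst case is 18.
With {H3} the worst case is 25.
No size-1 selection achieves below 14.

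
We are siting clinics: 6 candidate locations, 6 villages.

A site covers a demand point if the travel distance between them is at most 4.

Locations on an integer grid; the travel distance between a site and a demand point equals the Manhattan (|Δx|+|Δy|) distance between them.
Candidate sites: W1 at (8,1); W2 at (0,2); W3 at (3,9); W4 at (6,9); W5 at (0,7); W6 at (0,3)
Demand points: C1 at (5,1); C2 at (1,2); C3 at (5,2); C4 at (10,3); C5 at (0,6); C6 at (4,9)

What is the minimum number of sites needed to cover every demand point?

Coverage sets (demand points within 4 of each site):
  W1: {C1, C3, C4}
  W2: {C2, C5}
  W3: {C6}
  W4: {C6}
  W5: {C5}
  W6: {C2, C5}
No 2 sites suffice: every size-2 union leaves at least one demand point uncovered.
But {W1, W2, W3} covers everything, so the minimum is 3.

3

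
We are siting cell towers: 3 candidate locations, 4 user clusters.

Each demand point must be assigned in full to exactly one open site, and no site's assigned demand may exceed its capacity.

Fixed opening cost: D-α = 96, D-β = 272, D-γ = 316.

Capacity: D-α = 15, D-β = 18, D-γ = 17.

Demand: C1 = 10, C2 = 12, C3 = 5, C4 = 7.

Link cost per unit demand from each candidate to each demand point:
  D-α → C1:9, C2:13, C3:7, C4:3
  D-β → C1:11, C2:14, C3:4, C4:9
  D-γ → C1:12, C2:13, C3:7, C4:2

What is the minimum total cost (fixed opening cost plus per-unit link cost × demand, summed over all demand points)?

Open {D-β, D-γ}; cheapest assignment that respects the capacities:
  D-β (cap 18, load 17): C2, C3 — cost 12×14 + 5×4 = 188
  D-γ (cap 17, load 17): C1, C4 — cost 10×12 + 7×2 = 134
  Shipping 322, fixed 588 → total 910.
  Any other capacity-feasible assignment to {D-β, D-γ} ships for at least 322.
Compare {D-α, D-β, D-γ}: its best feasible assignment gives total 976.
Every other set of open sites that can feasibly serve all demand totals ≥ 976 even under its best assignment. Minimum: 910.

910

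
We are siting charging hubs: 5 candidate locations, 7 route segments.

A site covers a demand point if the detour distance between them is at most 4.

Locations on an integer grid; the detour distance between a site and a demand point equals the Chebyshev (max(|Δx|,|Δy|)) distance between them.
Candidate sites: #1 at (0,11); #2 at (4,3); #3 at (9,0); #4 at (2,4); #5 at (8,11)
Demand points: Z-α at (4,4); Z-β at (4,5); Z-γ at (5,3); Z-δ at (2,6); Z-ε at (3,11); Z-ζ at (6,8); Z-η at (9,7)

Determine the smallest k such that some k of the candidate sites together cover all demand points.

3

Coverage sets (demand points within 4 of each site):
  #1: {Z-ε}
  #2: {Z-α, Z-β, Z-γ, Z-δ}
  #3: {Z-γ}
  #4: {Z-α, Z-β, Z-γ, Z-δ, Z-ζ}
  #5: {Z-ζ, Z-η}
No 2 sites suffice: every size-2 union leaves at least one demand point uncovered.
But {#1, #2, #5} covers everything, so the minimum is 3.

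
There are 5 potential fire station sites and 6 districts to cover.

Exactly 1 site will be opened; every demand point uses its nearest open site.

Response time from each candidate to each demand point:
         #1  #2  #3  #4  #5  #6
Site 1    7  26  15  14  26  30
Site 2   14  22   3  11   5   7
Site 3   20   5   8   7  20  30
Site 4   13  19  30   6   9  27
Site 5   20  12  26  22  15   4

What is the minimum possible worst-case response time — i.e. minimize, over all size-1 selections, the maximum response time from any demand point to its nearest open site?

Open {Site 2}.
  Farthest demand point is #2 at response time 22 (to Site 2); all others are ≤ 22.
With {Site 5} the worst case is 26.
With {Site 1} the worst case is 30.
No size-1 selection achieves below 22.

22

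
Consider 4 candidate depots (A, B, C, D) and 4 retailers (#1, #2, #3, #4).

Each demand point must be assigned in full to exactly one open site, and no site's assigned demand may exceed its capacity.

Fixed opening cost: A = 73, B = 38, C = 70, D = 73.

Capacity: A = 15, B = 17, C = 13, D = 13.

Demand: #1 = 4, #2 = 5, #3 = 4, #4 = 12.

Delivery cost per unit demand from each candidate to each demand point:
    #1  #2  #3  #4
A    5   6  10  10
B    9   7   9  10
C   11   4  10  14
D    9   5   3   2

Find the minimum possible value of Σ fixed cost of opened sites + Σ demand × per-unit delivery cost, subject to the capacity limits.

242

Open {B, D}; cheapest assignment that respects the capacities:
  B (cap 17, load 13): #1, #2, #3 — cost 4×9 + 5×7 + 4×9 = 107
  D (cap 13, load 12): #4 — cost 12×2 = 24
  Shipping 131, fixed 111 → total 242.
  Any other capacity-feasible assignment to {B, D} ships for at least 131.
Compare {A, D}: its best feasible assignment gives total 260.
Compare {C, D}: its best feasible assignment gives total 271.
Every other set of open sites that can feasibly serve all demand totals ≥ 260 even under its best assignment. Minimum: 242.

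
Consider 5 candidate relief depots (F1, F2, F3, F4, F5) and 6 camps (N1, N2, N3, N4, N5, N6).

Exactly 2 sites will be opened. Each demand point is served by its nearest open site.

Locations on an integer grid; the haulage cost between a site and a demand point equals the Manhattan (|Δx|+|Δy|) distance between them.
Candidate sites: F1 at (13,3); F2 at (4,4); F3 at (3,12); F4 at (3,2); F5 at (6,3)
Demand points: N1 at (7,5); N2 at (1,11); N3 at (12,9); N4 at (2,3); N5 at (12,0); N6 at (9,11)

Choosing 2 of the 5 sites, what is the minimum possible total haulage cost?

Open {F3, F5}.
  N1→F5 3, N2→F3 3, N3→F3 12, N4→F5 4, N5→F5 9, N6→F3 7  ⇒ total 38.
Compare {F1, F3}: total 39.
Compare {F1, F2}: total 40.
No size-2 selection does better; minimum is 38.

38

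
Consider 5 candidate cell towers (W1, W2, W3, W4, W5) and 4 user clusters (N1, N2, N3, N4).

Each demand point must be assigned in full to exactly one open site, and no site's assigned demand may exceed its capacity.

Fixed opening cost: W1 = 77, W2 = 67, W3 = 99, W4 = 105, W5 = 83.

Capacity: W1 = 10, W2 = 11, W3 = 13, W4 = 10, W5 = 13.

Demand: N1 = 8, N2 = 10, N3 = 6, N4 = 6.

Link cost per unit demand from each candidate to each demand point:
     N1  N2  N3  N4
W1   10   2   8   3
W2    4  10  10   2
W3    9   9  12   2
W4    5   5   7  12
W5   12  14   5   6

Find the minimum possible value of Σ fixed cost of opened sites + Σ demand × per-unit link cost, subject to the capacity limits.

Open {W1, W2, W5}; cheapest assignment that respects the capacities:
  W1 (cap 10, load 10): N2 — cost 10×2 = 20
  W2 (cap 11, load 8): N1 — cost 8×4 = 32
  W5 (cap 13, load 12): N3, N4 — cost 6×5 + 6×6 = 66
  Shipping 118, fixed 227 → total 345.
  Any other capacity-feasible assignment to {W1, W2, W5} ships for at least 118.
Compare {W1, W2, W3}: its best feasible assignment gives total 379.
Compare {W1, W4, W5}: its best feasible assignment gives total 391.
Every other set of open sites that can feasibly serve all demand totals ≥ 379 even under its best assignment. Minimum: 345.

345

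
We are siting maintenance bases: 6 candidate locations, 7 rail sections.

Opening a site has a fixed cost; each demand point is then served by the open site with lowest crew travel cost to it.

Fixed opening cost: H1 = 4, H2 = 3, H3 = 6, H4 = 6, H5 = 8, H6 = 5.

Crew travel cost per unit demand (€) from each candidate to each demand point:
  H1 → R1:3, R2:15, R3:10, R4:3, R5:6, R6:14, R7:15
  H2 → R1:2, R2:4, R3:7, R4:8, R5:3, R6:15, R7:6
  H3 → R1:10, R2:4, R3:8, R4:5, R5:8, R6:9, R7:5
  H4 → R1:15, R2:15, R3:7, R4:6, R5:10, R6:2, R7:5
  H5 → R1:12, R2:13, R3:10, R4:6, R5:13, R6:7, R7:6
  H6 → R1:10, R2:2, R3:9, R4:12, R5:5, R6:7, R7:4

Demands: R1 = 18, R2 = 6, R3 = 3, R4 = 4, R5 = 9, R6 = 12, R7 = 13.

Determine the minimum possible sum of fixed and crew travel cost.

Open {H1, H2, H4, H6}: assign each demand point to its cheapest open site.
  R1→H2 18×2=36, R2→H6 6×2=12, R3→H2 3×7=21, R4→H1 4×3=12, R5→H2 9×3=27, R6→H4 12×2=24, R7→H6 13×4=52
  crew travel cost 184, fixed 18 → total 202.
Compare {H1, H2, H3, H4, H6}: crew travel cost 184 + fixed 24 = 208.
Compare {H2, H4, H6}: crew travel cost 196 + fixed 14 = 210.
Compare {H1, H2, H4, H5, H6}: crew travel cost 184 + fixed 26 = 210.
All other subsets cost ≥ 208. Minimum total cost: 202.

202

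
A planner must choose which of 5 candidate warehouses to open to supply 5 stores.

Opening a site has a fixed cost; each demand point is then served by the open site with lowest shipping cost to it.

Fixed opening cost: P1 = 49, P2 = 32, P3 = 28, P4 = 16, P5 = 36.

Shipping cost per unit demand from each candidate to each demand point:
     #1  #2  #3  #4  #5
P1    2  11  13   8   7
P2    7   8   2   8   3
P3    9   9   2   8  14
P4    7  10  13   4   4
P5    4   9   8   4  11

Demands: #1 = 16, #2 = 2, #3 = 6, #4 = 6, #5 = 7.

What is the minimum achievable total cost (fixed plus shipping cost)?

Open {P1, P2, P4}: assign each demand point to its cheapest open site.
  #1→P1 16×2=32, #2→P2 2×8=16, #3→P2 6×2=12, #4→P4 6×4=24, #5→P2 7×3=21
  shipping cost 105, fixed 97 → total 202.
Compare {P2, P5}: shipping cost 137 + fixed 68 = 205.
Compare {P1, P3, P4}: shipping cost 114 + fixed 93 = 207.
Compare {P1, P2}: shipping cost 129 + fixed 81 = 210.
All other subsets cost ≥ 205. Minimum total cost: 202.

202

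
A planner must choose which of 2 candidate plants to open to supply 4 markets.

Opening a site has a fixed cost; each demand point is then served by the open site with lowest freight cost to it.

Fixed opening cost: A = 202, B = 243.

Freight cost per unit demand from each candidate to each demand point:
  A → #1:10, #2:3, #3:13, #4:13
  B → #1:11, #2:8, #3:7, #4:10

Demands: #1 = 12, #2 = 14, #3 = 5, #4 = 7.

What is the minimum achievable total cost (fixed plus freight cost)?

Open {A}: assign each demand point to its cheapest open site.
  #1→A 12×10=120, #2→A 14×3=42, #3→A 5×13=65, #4→A 7×13=91
  freight cost 318, fixed 202 → total 520.
Compare {B}: freight cost 349 + fixed 243 = 592.
Compare {A, B}: freight cost 267 + fixed 445 = 712.

520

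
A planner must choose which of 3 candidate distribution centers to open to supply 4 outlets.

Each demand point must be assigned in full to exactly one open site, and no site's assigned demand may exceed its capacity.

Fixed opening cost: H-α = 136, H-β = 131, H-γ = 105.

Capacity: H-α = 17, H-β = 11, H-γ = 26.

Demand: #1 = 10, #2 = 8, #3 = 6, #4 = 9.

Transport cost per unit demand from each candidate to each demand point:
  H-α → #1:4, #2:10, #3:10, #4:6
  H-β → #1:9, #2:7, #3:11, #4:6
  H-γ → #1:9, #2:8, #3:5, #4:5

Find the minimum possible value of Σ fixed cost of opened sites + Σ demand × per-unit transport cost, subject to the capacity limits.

420

Open {H-α, H-γ}; cheapest assignment that respects the capacities:
  H-α (cap 17, load 10): #1 — cost 10×4 = 40
  H-γ (cap 26, load 23): #2, #3, #4 — cost 8×8 + 6×5 + 9×5 = 139
  Shipping 179, fixed 241 → total 420.
  Any other capacity-feasible assignment to {H-α, H-γ} ships for at least 179.
Compare {H-β, H-γ}: its best feasible assignment gives total 457.
Compare {H-α, H-β, H-γ}: its best feasible assignment gives total 543.
Every other set of open sites that can feasibly serve all demand totals ≥ 457 even under its best assignment. Minimum: 420.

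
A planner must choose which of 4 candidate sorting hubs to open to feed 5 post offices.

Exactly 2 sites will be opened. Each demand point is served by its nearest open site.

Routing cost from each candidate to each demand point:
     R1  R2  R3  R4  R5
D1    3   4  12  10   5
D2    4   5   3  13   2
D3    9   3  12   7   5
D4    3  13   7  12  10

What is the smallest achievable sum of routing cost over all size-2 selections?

19

Open {D2, D3}.
  R1→D2 4, R2→D3 3, R3→D2 3, R4→D3 7, R5→D2 2  ⇒ total 19.
Compare {D1, D2}: total 22.
Compare {D2, D4}: total 25.
No size-2 selection does better; minimum is 19.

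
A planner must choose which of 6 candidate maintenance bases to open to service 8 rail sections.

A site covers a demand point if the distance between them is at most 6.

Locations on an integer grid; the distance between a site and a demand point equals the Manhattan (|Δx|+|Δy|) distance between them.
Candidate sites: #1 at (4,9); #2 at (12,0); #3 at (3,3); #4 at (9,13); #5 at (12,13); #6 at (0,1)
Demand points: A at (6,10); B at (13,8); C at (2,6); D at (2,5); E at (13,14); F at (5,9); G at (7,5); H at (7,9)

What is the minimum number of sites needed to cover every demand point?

3

Coverage sets (demand points within 6 of each site):
  #1: {A, C, D, F, H}
  #2: {}
  #3: {C, D, G}
  #4: {A, E, H}
  #5: {B, E}
  #6: {D}
No 2 sites suffice: every size-2 union leaves at least one demand point uncovered.
But {#1, #3, #5} covers everything, so the minimum is 3.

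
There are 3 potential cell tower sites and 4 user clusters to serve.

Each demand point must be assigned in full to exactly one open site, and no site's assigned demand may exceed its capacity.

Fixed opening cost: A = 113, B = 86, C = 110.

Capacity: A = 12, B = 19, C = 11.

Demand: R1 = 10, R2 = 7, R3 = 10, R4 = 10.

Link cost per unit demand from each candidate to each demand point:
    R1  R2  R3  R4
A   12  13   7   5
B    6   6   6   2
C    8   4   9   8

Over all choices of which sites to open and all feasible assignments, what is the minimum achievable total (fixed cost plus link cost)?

521

Open {A, B, C}; cheapest assignment that respects the capacities:
  A (cap 12, load 10): R3 — cost 10×7 = 70
  B (cap 19, load 17): R2, R4 — cost 7×6 + 10×2 = 62
  C (cap 11, load 10): R1 — cost 10×8 = 80
  Shipping 212, fixed 309 → total 521.
  Any other capacity-feasible assignment to {A, B, C} ships for at least 212.
Total demand is 37 and no other set of sites has combined capacity ≥ 37, so {A, B, C} is the only feasible choice of open sites. Minimum: 521.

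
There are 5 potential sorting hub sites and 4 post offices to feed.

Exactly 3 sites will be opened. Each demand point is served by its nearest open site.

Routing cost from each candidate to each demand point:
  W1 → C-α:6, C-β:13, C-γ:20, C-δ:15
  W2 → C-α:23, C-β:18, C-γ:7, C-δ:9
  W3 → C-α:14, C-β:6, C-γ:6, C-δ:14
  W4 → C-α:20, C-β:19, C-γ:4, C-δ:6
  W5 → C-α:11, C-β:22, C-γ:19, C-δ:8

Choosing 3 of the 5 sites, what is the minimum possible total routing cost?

Open {W1, W3, W4}.
  C-α→W1 6, C-β→W3 6, C-γ→W4 4, C-δ→W4 6  ⇒ total 22.
Compare {W1, W3, W5}: total 26.
Compare {W1, W2, W3}: total 27.
No size-3 selection does better; minimum is 22.

22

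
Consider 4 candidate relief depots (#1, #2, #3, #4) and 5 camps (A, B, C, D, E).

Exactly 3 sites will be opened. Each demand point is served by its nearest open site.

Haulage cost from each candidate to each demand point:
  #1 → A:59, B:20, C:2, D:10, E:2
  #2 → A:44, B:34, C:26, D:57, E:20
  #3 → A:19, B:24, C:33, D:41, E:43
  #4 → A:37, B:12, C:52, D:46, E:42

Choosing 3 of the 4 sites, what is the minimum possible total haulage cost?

45

Open {#1, #3, #4}.
  A→#3 19, B→#4 12, C→#1 2, D→#1 10, E→#1 2  ⇒ total 45.
Compare {#1, #2, #3}: total 53.
Compare {#1, #2, #4}: total 63.
No size-3 selection does better; minimum is 45.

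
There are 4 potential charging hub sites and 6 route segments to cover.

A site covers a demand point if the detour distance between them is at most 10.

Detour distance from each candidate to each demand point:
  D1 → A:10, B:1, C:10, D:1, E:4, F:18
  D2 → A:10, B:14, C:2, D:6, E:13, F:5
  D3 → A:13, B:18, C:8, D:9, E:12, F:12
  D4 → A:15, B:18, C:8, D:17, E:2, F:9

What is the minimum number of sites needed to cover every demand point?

Coverage sets (demand points within 10 of each site):
  D1: {A, B, C, D, E}
  D2: {A, C, D, F}
  D3: {C, D}
  D4: {C, E, F}
No single site covers all 6 demand points.
But {D1, D2} covers everything, so the minimum is 2.

2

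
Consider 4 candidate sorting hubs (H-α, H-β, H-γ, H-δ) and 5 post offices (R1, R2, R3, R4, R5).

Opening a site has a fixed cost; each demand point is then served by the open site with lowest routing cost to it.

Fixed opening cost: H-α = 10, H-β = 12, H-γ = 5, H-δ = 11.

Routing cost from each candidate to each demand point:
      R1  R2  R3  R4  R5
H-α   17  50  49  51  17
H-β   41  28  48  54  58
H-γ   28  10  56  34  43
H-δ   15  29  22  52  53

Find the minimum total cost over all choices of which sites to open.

124

Open {H-α, H-γ, H-δ}: assign each demand point to its cheapest open site.
  R1→H-δ 15, R2→H-γ 10, R3→H-δ 22, R4→H-γ 34, R5→H-α 17
  routing cost 98, fixed 26 → total 124.
Compare {H-α, H-β, H-γ, H-δ}: routing cost 98 + fixed 38 = 136.
Compare {H-γ, H-δ}: routing cost 124 + fixed 16 = 140.
Compare {H-α, H-γ}: routing cost 127 + fixed 15 = 142.
All other subsets cost ≥ 136. Minimum total cost: 124.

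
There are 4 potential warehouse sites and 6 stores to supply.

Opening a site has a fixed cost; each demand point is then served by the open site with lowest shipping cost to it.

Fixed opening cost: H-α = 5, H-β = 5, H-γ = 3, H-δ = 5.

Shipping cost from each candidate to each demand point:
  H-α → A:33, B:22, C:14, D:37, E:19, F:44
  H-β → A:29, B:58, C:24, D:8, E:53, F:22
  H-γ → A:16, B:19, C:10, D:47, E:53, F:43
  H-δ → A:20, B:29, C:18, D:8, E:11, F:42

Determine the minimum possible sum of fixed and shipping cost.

Open {H-β, H-γ, H-δ}: assign each demand point to its cheapest open site.
  A→H-γ 16, B→H-γ 19, C→H-γ 10, D→H-β 8, E→H-δ 11, F→H-β 22
  shipping cost 86, fixed 13 → total 99.
Compare {H-α, H-β, H-γ, H-δ}: shipping cost 86 + fixed 18 = 104.
Compare {H-α, H-β, H-γ}: shipping cost 94 + fixed 13 = 107.
Compare {H-α, H-β, H-δ}: shipping cost 97 + fixed 15 = 112.
All other subsets cost ≥ 104. Minimum total cost: 99.

99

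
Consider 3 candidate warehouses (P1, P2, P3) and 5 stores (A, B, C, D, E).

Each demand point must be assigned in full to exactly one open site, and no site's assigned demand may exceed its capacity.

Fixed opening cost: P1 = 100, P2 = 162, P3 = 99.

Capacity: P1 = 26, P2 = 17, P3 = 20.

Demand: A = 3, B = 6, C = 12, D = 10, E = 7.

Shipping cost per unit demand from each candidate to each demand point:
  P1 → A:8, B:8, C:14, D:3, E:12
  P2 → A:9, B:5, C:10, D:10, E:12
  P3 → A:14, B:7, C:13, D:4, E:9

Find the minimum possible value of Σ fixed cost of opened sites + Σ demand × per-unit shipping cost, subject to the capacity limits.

520

Open {P1, P3}; cheapest assignment that respects the capacities:
  P1 (cap 26, load 19): A, B, D — cost 3×8 + 6×8 + 10×3 = 102
  P3 (cap 20, load 19): C, E — cost 12×13 + 7×9 = 219
  Shipping 321, fixed 199 → total 520.
  Any other capacity-feasible assignment to {P1, P3} ships for at least 321.
Compare {P1, P2}: its best feasible assignment gives total 568.
Compare {P1, P2, P3}: its best feasible assignment gives total 640.
Every other set of open sites that can feasibly serve all demand totals ≥ 568 even under its best assignment. Minimum: 520.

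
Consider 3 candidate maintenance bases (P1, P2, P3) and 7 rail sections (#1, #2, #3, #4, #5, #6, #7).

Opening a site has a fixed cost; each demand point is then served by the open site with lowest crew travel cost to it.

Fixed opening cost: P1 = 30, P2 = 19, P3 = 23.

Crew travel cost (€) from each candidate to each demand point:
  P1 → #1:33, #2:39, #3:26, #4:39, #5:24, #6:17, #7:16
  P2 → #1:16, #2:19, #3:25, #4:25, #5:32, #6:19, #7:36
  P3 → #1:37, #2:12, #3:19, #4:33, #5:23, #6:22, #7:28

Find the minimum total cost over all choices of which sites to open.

184

Open {P2, P3}: assign each demand point to its cheapest open site.
  #1→P2 16, #2→P3 12, #3→P3 19, #4→P2 25, #5→P3 23, #6→P2 19, #7→P3 28
  crew travel cost 142, fixed 42 → total 184.
Compare {P2}: crew travel cost 172 + fixed 19 = 191.
Compare {P1, P2}: crew travel cost 142 + fixed 49 = 191.
Compare {P3}: crew travel cost 174 + fixed 23 = 197.
All other subsets cost ≥ 191. Minimum total cost: 184.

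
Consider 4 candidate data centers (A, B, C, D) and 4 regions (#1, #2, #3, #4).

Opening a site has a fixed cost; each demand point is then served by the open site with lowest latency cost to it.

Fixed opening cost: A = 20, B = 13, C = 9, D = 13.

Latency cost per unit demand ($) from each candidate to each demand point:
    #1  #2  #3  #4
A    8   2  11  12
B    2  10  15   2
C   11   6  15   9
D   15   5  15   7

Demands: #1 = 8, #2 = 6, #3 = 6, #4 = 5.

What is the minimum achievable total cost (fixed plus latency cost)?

137

Open {A, B}: assign each demand point to its cheapest open site.
  #1→B 8×2=16, #2→A 6×2=12, #3→A 6×11=66, #4→B 5×2=10
  latency cost 104, fixed 33 → total 137.
Compare {A, B, C}: latency cost 104 + fixed 42 = 146.
Compare {A, B, D}: latency cost 104 + fixed 46 = 150.
Compare {A, B, C, D}: latency cost 104 + fixed 55 = 159.
All other subsets cost ≥ 146. Minimum total cost: 137.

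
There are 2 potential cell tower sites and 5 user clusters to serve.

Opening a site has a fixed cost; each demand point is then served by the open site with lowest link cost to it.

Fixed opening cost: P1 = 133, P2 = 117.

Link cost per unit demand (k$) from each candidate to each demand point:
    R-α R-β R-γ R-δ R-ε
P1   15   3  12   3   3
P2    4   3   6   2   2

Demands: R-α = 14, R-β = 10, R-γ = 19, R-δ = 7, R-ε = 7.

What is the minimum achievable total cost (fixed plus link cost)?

Open {P2}: assign each demand point to its cheapest open site.
  R-α→P2 14×4=56, R-β→P2 10×3=30, R-γ→P2 19×6=114, R-δ→P2 7×2=14, R-ε→P2 7×2=14
  link cost 228, fixed 117 → total 345.
Compare {P1, P2}: link cost 228 + fixed 250 = 478.
Compare {P1}: link cost 510 + fixed 133 = 643.

345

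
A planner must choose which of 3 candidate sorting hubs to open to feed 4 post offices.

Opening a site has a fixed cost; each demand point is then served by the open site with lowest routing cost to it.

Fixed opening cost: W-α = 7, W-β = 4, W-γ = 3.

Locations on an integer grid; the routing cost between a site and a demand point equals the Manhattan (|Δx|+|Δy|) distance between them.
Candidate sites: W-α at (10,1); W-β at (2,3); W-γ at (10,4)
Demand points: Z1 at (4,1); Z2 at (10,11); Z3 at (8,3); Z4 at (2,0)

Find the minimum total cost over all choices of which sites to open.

24

Open {W-β, W-γ}: assign each demand point to its cheapest open site.
  Z1→W-β 4, Z2→W-γ 7, Z3→W-γ 3, Z4→W-β 3
  routing cost 17, fixed 7 → total 24.
Compare {W-α, W-β, W-γ}: routing cost 17 + fixed 14 = 31.
Compare {W-α, W-β}: routing cost 21 + fixed 11 = 32.
Compare {W-β}: routing cost 29 + fixed 4 = 33.
All other subsets cost ≥ 31. Minimum total cost: 24.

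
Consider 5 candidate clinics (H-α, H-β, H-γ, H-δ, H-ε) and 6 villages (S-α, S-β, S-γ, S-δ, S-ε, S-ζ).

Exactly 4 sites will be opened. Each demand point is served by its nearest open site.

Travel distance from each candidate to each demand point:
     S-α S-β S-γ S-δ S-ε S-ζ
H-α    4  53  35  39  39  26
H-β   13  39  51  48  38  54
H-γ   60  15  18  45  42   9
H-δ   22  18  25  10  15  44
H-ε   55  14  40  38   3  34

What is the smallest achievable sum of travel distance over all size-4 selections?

Open {H-α, H-γ, H-δ, H-ε}.
  S-α→H-α 4, S-β→H-ε 14, S-γ→H-γ 18, S-δ→H-δ 10, S-ε→H-ε 3, S-ζ→H-γ 9  ⇒ total 58.
Compare {H-β, H-γ, H-δ, H-ε}: total 67.
Compare {H-α, H-β, H-γ, H-δ}: total 71.
No size-4 selection does better; minimum is 58.

58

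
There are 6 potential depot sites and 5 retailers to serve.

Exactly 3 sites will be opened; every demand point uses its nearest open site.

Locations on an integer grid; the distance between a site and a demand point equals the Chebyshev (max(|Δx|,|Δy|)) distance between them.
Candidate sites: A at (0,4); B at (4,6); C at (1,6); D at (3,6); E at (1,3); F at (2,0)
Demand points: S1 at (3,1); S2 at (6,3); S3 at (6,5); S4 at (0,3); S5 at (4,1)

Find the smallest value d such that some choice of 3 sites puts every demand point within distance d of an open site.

3

Open {A, B, E}.
  Farthest demand point is S2 at distance 3 (to B); all others are ≤ 3.
With {A, B, F} the worst case is 3.
With {A, D, E} the worst case is 3.
No size-3 selection achieves below 3.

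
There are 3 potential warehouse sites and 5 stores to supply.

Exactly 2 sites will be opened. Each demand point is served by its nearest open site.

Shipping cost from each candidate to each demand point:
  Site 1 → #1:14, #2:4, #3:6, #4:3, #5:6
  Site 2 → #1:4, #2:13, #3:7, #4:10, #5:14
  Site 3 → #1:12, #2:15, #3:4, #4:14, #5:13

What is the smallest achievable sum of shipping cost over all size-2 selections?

23

Open {Site 1, Site 2}.
  #1→Site 2 4, #2→Site 1 4, #3→Site 1 6, #4→Site 1 3, #5→Site 1 6  ⇒ total 23.
Compare {Site 1, Site 3}: total 29.
Compare {Site 2, Site 3}: total 44.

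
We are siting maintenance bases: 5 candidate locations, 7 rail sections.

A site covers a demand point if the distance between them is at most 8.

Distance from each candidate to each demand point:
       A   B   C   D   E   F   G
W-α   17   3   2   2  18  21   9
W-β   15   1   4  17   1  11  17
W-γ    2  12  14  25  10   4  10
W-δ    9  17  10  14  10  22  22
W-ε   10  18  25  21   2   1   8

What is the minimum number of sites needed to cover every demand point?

3

Coverage sets (demand points within 8 of each site):
  W-α: {B, C, D}
  W-β: {B, C, E}
  W-γ: {A, F}
  W-δ: {}
  W-ε: {E, F, G}
No 2 sites suffice: every size-2 union leaves at least one demand point uncovered.
But {W-α, W-γ, W-ε} covers everything, so the minimum is 3.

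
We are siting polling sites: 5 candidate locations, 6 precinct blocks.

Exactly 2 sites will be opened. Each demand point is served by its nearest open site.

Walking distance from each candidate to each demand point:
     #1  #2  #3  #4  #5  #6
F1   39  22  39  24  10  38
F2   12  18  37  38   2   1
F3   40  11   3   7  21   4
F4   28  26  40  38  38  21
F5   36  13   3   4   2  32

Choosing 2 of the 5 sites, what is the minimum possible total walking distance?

35

Open {F2, F5}.
  #1→F2 12, #2→F5 13, #3→F5 3, #4→F5 4, #5→F2 2, #6→F2 1  ⇒ total 35.
Compare {F2, F3}: total 36.
Compare {F3, F5}: total 60.
No size-2 selection does better; minimum is 35.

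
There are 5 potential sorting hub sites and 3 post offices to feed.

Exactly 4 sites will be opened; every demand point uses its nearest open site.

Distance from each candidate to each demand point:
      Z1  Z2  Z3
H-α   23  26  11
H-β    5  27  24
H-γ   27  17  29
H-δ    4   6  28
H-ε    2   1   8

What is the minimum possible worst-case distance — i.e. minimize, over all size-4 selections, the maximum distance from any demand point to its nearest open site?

8

Open {H-α, H-β, H-γ, H-ε}.
  Farthest demand point is Z3 at distance 8 (to H-ε); all others are ≤ 8.
With {H-α, H-β, H-δ, H-ε} the worst case is 8.
With {H-α, H-γ, H-δ, H-ε} the worst case is 8.
No size-4 selection achieves below 8.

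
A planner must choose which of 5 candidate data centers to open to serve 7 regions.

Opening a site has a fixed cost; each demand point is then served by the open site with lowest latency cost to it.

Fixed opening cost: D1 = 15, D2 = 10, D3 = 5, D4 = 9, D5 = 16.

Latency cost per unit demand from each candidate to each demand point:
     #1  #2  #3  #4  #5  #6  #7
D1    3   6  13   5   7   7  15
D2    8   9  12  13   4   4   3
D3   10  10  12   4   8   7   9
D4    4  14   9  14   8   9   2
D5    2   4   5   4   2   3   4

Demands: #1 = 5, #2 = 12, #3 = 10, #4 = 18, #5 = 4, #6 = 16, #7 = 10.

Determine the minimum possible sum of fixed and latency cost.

281

Open {D4, D5}: assign each demand point to its cheapest open site.
  #1→D5 5×2=10, #2→D5 12×4=48, #3→D5 10×5=50, #4→D5 18×4=72, #5→D5 4×2=8, #6→D5 16×3=48, #7→D4 10×2=20
  latency cost 256, fixed 25 → total 281.
Compare {D3, D4, D5}: latency cost 256 + fixed 30 = 286.
Compare {D2, D4, D5}: latency cost 256 + fixed 35 = 291.
Compare {D5}: latency cost 276 + fixed 16 = 292.
All other subsets cost ≥ 286. Minimum total cost: 281.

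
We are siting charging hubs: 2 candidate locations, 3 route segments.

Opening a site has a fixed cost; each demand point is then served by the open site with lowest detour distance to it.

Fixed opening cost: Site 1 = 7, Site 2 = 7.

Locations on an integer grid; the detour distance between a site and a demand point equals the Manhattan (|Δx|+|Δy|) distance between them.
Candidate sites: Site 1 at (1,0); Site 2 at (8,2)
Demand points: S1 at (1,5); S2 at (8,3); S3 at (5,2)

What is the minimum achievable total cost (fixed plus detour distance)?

Open {Site 2}: assign each demand point to its cheapest open site.
  S1→Site 2 10, S2→Site 2 1, S3→Site 2 3
  detour distance 14, fixed 7 → total 21.
Compare {Site 1, Site 2}: detour distance 9 + fixed 14 = 23.
Compare {Site 1}: detour distance 21 + fixed 7 = 28.

21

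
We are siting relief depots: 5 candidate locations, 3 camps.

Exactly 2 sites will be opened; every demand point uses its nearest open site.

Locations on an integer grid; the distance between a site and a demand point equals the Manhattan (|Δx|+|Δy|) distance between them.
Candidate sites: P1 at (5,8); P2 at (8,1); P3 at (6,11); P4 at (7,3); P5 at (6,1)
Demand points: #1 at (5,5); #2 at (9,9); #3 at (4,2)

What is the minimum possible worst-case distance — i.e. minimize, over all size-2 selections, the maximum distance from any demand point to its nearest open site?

5

Open {P1, P2}.
  Farthest demand point is #2 at distance 5 (to P1); all others are ≤ 5.
With {P1, P4} the worst case is 5.
With {P1, P5} the worst case is 5.
No size-2 selection achieves below 5.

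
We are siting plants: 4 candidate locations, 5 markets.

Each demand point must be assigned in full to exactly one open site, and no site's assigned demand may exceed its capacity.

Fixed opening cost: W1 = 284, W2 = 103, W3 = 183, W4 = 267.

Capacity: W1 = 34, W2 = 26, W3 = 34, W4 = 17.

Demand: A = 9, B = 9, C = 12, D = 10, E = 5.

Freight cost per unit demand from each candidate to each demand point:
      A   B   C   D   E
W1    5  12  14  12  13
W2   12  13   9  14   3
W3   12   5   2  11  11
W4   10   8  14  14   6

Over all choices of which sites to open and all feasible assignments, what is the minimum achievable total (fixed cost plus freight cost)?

Open {W2, W3}; cheapest assignment that respects the capacities:
  W2 (cap 26, load 14): A, E — cost 9×12 + 5×3 = 123
  W3 (cap 34, load 31): B, C, D — cost 9×5 + 12×2 + 10×11 = 179
  Shipping 302, fixed 286 → total 588.
  Any other capacity-feasible assignment to {W2, W3} ships for at least 302.
Compare {W3, W4}: its best feasible assignment gives total 749.
Compare {W1, W3}: its best feasible assignment gives total 756.
Every other set of open sites that can feasibly serve all demand totals ≥ 749 even under its best assignment. Minimum: 588.

588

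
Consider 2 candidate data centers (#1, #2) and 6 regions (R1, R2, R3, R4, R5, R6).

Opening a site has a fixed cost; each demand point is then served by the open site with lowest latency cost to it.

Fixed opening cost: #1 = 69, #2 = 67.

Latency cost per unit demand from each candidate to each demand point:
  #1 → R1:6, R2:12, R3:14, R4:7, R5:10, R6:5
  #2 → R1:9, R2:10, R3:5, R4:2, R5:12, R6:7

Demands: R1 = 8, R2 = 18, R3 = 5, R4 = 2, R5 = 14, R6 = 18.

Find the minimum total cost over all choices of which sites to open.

623

Open {#1, #2}: assign each demand point to its cheapest open site.
  R1→#1 8×6=48, R2→#2 18×10=180, R3→#2 5×5=25, R4→#2 2×2=4, R5→#1 14×10=140, R6→#1 18×5=90
  latency cost 487, fixed 136 → total 623.
Compare {#2}: latency cost 575 + fixed 67 = 642.
Compare {#1}: latency cost 578 + fixed 69 = 647.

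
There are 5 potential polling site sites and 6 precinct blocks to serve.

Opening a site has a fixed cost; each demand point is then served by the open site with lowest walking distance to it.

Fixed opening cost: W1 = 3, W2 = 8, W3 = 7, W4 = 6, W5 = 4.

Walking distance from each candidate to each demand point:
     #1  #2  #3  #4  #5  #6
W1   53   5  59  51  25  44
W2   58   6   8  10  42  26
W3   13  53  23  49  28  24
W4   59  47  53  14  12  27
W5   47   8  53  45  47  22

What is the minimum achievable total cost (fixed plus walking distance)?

94

Open {W2, W3, W4}: assign each demand point to its cheapest open site.
  #1→W3 13, #2→W2 6, #3→W2 8, #4→W2 10, #5→W4 12, #6→W3 24
  walking distance 73, fixed 21 → total 94.
Compare {W1, W2, W3, W4}: walking distance 72 + fixed 24 = 96.
Compare {W2, W3, W4, W5}: walking distance 71 + fixed 25 = 96.
Compare {W1, W2, W3, W4, W5}: walking distance 70 + fixed 28 = 98.
All other subsets cost ≥ 96. Minimum total cost: 94.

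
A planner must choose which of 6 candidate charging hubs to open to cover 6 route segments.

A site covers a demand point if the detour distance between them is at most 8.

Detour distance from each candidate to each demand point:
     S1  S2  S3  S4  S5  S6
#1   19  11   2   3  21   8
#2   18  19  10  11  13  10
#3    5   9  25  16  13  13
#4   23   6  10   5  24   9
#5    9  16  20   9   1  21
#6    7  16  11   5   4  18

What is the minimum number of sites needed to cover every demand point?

3

Coverage sets (demand points within 8 of each site):
  #1: {S3, S4, S6}
  #2: {}
  #3: {S1}
  #4: {S2, S4}
  #5: {S5}
  #6: {S1, S4, S5}
No 2 sites suffice: every size-2 union leaves at least one demand point uncovered.
But {#1, #4, #6} covers everything, so the minimum is 3.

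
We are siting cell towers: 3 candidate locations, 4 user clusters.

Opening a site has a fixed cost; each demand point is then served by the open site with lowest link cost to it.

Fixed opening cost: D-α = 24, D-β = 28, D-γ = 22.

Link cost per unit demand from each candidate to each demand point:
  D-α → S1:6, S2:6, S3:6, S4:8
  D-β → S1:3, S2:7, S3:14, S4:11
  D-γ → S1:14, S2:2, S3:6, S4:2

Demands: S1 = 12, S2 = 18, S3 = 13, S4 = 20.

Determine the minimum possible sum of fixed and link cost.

240

Open {D-β, D-γ}: assign each demand point to its cheapest open site.
  S1→D-β 12×3=36, S2→D-γ 18×2=36, S3→D-γ 13×6=78, S4→D-γ 20×2=40
  link cost 190, fixed 50 → total 240.
Compare {D-α, D-β, D-γ}: link cost 190 + fixed 74 = 264.
Compare {D-α, D-γ}: link cost 226 + fixed 46 = 272.
Compare {D-γ}: link cost 322 + fixed 22 = 344.
All other subsets cost ≥ 264. Minimum total cost: 240.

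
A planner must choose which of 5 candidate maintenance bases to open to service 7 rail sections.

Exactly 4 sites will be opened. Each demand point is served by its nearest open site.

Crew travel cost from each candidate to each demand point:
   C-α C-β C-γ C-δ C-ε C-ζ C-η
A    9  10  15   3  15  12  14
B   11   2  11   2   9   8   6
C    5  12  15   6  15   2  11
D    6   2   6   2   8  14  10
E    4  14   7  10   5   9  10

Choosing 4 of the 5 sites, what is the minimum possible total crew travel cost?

27

Open {B, C, D, E}.
  C-α→E 4, C-β→B 2, C-γ→D 6, C-δ→B 2, C-ε→E 5, C-ζ→C 2, C-η→B 6  ⇒ total 27.
Compare {A, B, C, E}: total 28.
Compare {A, B, C, D}: total 31.
No size-4 selection does better; minimum is 27.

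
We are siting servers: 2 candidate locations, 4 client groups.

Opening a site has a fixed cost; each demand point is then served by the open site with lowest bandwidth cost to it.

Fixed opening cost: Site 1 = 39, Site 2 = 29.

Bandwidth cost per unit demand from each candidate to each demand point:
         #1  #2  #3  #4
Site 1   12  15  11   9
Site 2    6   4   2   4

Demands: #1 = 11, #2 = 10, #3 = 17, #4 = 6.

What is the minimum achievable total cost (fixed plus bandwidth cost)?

Open {Site 2}: assign each demand point to its cheapest open site.
  #1→Site 2 11×6=66, #2→Site 2 10×4=40, #3→Site 2 17×2=34, #4→Site 2 6×4=24
  bandwidth cost 164, fixed 29 → total 193.
Compare {Site 1, Site 2}: bandwidth cost 164 + fixed 68 = 232.
Compare {Site 1}: bandwidth cost 523 + fixed 39 = 562.

193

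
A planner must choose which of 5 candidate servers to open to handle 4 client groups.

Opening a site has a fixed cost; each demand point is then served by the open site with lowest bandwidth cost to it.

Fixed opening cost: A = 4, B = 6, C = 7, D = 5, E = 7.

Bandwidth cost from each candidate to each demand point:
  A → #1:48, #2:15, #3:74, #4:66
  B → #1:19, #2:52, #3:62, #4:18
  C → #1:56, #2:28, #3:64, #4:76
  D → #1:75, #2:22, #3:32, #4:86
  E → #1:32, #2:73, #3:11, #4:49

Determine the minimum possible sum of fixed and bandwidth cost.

Open {A, B, E}: assign each demand point to its cheapest open site.
  #1→B 19, #2→A 15, #3→E 11, #4→B 18
  bandwidth cost 63, fixed 17 → total 80.
Compare {A, B, D, E}: bandwidth cost 63 + fixed 22 = 85.
Compare {A, B, C, E}: bandwidth cost 63 + fixed 24 = 87.
Compare {B, D, E}: bandwidth cost 70 + fixed 18 = 88.
All other subsets cost ≥ 85. Minimum total cost: 80.

80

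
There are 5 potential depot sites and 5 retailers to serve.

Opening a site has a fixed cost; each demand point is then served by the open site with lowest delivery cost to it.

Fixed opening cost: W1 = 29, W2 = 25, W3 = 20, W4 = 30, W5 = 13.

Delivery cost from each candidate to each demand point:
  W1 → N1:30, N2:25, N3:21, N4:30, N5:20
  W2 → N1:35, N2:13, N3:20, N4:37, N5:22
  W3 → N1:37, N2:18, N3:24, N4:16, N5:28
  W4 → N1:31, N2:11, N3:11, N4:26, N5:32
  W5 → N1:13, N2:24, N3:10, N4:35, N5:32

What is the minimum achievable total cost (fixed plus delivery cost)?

118

Open {W3, W5}: assign each demand point to its cheapest open site.
  N1→W5 13, N2→W3 18, N3→W5 10, N4→W3 16, N5→W3 28
  delivery cost 85, fixed 33 → total 118.
Compare {W5}: delivery cost 114 + fixed 13 = 127.
Compare {W2, W5}: delivery cost 93 + fixed 38 = 131.
Compare {W2, W3, W5}: delivery cost 74 + fixed 58 = 132.
All other subsets cost ≥ 127. Minimum total cost: 118.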